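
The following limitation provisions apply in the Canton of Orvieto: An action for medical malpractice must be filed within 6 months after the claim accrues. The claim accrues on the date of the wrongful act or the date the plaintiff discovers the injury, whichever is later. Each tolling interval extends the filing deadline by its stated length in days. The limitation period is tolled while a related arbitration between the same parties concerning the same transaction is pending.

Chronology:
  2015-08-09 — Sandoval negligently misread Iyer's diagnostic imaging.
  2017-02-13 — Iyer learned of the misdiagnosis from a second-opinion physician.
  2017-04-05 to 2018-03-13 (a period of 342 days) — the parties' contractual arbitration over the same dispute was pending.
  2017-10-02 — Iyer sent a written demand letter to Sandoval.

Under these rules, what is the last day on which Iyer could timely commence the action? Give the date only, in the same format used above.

2018-07-21

Because discovery on 2017-02-13 post-dates the 2015-08-09 act, accrual under the later-of rule falls on 2017-02-13.
The untolled deadline — 6 months after 2017-02-13 — is 2017-08-13.
The period was tolled for 342 days by the pending related arbitration (2017-04-05 to 2018-03-13), pushing the deadline to 2018-07-21.
None of the other events listed affects the running of the period under the stated rules.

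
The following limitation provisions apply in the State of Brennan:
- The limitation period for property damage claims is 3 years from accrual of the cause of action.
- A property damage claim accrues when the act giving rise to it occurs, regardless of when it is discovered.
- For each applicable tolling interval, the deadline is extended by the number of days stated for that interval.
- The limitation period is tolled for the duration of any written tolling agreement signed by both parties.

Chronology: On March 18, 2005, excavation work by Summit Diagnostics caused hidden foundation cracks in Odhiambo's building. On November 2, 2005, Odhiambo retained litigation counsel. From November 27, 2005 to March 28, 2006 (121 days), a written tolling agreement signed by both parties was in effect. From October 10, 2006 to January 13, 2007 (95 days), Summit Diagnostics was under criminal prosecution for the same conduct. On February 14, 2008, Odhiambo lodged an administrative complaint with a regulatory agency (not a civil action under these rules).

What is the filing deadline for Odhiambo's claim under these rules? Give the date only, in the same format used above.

The limitation period began to run on March 18, 2005.
3 years from March 18, 2005 is March 18, 2008.
Because the written tolling agreement ran from November 27, 2005 to March 28, 2006, the deadline is extended by 121 days to July 17, 2008.
No stated provision tolls the period for a criminal prosecution, so the interval from October 10, 2006 to January 13, 2007 has no effect on the deadline.
Nothing else in the chronology tolls or restarts the period.

July 17, 2008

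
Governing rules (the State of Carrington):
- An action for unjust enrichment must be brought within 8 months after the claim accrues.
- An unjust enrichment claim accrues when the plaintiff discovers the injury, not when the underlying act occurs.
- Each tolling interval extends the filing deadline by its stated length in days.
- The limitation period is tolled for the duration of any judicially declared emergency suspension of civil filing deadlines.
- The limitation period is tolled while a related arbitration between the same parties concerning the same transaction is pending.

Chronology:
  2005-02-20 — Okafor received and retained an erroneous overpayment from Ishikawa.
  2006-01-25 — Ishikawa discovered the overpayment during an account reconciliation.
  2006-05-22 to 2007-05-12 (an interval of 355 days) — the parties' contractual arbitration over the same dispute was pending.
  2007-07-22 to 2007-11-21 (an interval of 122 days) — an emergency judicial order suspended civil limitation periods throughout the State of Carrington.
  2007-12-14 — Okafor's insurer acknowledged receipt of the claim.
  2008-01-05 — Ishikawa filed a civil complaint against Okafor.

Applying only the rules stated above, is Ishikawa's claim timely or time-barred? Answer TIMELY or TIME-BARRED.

Accrual is tied to discovery, so the period began on 2006-01-25 rather than on 2005-02-20 when the act occurred.
The untolled deadline — 8 months after 2006-01-25 — is 2006-09-25.
Because the pending related arbitration ran from 2006-05-22 to 2007-05-12, the deadline is extended by 355 days to 2007-09-15.
The emergency suspension of filing deadlines from 2007-07-22 to 2007-11-21 tolled the period for 122 days, extending the deadline to 2008-01-15.
The other events in the timeline have no effect on the limitation period under the stated rules.
Filing on 2008-01-05 beat the 2008-01-15 deadline — the action is timely.

TIMELY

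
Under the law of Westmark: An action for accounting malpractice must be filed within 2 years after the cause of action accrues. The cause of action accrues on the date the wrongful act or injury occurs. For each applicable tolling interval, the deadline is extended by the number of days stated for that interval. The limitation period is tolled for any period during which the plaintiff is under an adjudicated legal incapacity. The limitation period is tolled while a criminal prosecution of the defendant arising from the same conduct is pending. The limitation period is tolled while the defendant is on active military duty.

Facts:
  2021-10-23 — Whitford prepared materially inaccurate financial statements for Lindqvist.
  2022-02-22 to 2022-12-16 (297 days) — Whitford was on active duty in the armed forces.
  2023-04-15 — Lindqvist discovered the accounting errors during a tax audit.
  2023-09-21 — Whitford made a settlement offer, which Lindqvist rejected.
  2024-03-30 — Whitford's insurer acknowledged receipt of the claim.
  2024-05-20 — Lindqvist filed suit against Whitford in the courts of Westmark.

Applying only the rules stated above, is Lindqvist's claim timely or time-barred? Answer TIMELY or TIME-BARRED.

Accrual is governed by the date of the act, so the period began to run on 2021-10-23; the later discovery on 2023-04-15 is irrelevant under the stated rule.
2 years from 2021-10-23 is 2023-10-23.
Because the defendant's active military service ran from 2022-02-22 to 2022-12-16, the deadline is extended by 297 days to 2024-08-15.
Nothing else in the chronology tolls or restarts the period.
Filing on 2024-05-20 beat the 2024-08-15 deadline — the action is timely.

TIMELY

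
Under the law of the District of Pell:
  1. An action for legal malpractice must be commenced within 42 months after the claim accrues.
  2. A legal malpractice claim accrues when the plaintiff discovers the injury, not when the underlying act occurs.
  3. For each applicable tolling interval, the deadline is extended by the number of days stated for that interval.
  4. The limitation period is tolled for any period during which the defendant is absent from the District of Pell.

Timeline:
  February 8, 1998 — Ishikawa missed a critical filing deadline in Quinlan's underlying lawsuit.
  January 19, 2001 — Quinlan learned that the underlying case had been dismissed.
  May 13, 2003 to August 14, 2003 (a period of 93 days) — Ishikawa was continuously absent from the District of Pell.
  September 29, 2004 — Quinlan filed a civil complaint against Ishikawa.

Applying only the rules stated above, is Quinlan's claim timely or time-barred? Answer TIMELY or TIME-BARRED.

TIMELY

Under the discovery rule, the claim accrued on January 19, 2001, when Quinlan discovered the injury — not on the February 8, 1998 date of the underlying act.
42 months from January 19, 2001 is July 19, 2004.
The defendant's absence from the jurisdiction from May 13, 2003 to August 14, 2003 tolled the period for 93 days, extending the deadline to October 20, 2004.
The September 29, 2004 filing precedes the October 20, 2004 deadline; the claim is timely.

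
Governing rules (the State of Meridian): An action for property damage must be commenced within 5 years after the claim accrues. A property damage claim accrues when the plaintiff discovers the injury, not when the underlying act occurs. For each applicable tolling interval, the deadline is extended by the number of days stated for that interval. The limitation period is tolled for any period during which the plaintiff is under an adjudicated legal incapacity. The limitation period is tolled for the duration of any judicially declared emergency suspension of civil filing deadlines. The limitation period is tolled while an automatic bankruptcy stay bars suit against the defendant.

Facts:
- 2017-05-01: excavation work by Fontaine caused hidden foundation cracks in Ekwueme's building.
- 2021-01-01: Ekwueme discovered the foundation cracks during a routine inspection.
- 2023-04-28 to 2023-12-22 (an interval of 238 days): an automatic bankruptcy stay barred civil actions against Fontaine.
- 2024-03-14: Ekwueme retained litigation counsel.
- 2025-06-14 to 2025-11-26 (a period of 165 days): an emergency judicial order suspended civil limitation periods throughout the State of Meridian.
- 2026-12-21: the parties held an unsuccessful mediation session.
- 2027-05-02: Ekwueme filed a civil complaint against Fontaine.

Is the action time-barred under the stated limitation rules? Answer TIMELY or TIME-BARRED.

TIME-BARRED

Under the discovery rule, the claim accrued on 2021-01-01, when Ekwueme discovered the injury — not on the 2017-05-01 date of the underlying act.
The untolled deadline — 5 years after 2021-01-01 — is 2026-01-01.
The automatic bankruptcy stay from 2023-04-28 to 2023-12-22 tolled the period for 238 days, extending the deadline to 2026-08-27.
Because the emergency suspension of filing deadlines ran from 2025-06-14 to 2025-11-26, the deadline is extended by 165 days to 2027-02-08.
Nothing else in the chronology tolls or restarts the period.
The 2027-05-02 filing falls after the 2027-02-08 deadline; the claim is time-barred.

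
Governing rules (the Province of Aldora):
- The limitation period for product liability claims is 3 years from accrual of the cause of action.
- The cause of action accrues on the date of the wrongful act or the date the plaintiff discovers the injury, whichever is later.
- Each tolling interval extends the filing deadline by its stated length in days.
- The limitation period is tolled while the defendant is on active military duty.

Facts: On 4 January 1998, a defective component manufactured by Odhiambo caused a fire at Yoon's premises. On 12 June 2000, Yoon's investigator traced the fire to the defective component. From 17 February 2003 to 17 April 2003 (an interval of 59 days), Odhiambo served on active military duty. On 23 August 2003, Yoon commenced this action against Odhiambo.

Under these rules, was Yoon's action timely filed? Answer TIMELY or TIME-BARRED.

TIME-BARRED

Taking the later of the act (4 January 1998) and discovery (12 June 2000), the claim accrued on 12 June 2000.
The untolled deadline — 3 years after 12 June 2000 — is 12 June 2003.
The defendant's active military service from 17 February 2003 to 17 April 2003 tolled the period for 59 days, extending the deadline to 10 August 2003.
Yoon filed on 23 August 2003, after the 10 August 2003 deadline, so the action is time-barred.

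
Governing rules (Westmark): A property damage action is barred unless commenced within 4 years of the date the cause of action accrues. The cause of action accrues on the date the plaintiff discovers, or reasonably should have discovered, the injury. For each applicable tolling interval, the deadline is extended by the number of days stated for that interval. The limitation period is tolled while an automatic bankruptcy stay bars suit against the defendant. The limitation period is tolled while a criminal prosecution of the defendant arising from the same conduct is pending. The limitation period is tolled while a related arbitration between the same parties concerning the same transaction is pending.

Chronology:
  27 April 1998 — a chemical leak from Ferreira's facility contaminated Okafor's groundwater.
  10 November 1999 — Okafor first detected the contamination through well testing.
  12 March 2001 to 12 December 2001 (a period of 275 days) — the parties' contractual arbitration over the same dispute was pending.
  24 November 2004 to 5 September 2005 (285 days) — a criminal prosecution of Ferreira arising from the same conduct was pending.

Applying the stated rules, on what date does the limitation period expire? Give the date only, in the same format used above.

Accrual is tied to discovery, so the period began on 10 November 1999 rather than on 27 April 1998 when the act occurred.
4 years from 10 November 1999 is 10 November 2003.
The pending related arbitration from 12 March 2001 to 12 December 2001 tolled the period for 275 days, extending the deadline to 11 August 2004.
The pending criminal prosecution from 24 November 2004 to 5 September 2005 began after the period had already run on 11 August 2004, so it has no tolling effect.

11 August 2004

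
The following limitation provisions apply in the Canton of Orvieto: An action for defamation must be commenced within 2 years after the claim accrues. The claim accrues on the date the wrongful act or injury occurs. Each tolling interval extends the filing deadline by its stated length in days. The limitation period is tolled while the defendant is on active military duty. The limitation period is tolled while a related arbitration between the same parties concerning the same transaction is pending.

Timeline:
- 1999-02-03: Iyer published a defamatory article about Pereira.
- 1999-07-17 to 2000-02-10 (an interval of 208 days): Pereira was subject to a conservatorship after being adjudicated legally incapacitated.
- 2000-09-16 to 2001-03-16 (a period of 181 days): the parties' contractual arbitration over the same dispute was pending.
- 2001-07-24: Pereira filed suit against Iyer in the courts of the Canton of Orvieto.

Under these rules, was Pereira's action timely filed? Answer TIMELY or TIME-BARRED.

The limitation period began to run on 1999-02-03.
2 years from 1999-02-03 is 2001-02-03.
The period was tolled for 181 days by the pending related arbitration (2000-09-16 to 2001-03-16), pushing the deadline to 2001-08-03.
No stated provision tolls the period for the plaintiff's incapacity, so the interval from 1999-07-17 to 2000-02-10 has no effect on the deadline.
Pereira filed on 2001-07-24, before the 2001-08-03 deadline, so the action is timely.

TIMELY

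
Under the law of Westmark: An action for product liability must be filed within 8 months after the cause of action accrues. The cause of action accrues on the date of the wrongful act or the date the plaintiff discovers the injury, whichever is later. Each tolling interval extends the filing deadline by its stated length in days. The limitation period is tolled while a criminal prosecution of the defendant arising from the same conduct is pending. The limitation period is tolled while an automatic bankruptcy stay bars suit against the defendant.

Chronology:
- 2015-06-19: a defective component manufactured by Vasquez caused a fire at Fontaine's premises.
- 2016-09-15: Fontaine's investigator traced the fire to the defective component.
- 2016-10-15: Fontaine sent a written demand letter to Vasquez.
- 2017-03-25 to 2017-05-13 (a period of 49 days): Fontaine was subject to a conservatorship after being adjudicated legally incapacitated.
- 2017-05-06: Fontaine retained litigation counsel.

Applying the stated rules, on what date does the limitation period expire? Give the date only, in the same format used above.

2017-05-15

Taking the later of the act (2015-06-19) and discovery (2016-09-15), the claim accrued on 2016-09-15.
8 months from 2016-09-15 is 2017-05-15.
The plaintiff's legal incapacity from 2017-03-25 to 2017-05-13 does not toll the period, because no stated rule makes the plaintiff's incapacity a tolling event.
None of the other events listed affects the running of the period under the stated rules.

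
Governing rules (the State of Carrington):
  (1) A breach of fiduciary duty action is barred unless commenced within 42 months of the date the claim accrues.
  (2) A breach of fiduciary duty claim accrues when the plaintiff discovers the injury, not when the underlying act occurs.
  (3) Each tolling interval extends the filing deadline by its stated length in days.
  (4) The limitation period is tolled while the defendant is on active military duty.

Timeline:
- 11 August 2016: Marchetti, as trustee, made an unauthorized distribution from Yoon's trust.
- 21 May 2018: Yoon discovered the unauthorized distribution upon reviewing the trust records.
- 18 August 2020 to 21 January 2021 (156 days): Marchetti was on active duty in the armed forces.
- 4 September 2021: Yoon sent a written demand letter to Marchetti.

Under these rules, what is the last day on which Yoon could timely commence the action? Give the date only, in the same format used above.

26 April 2022

The claim did not accrue until Yoon discovered the injury on 21 May 2018; the 11 August 2016 act date does not start the clock under the stated rule.
The untolled deadline — 42 months after 21 May 2018 — is 21 November 2021.
Because the defendant's active military service ran from 18 August 2020 to 21 January 2021, the deadline is extended by 156 days to 26 April 2022.
The other events in the timeline have no effect on the limitation period under the stated rules.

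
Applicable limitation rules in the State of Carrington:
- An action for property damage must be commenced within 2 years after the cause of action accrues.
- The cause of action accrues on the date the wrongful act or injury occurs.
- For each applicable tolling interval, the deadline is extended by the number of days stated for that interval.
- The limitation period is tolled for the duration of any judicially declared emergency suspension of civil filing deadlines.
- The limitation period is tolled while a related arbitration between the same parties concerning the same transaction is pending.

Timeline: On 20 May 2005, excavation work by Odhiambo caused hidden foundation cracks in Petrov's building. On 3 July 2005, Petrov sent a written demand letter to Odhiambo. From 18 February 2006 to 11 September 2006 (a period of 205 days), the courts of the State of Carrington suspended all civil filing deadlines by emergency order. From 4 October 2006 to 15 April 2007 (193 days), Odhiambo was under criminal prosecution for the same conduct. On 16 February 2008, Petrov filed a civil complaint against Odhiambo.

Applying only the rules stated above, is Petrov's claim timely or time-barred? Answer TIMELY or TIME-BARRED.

The cause of action accrued on 20 May 2005, the date of the act.
Adding the 2 years base period to 20 May 2005 gives a deadline of 20 May 2007, before any tolling.
The period was tolled for 205 days by the emergency suspension of filing deadlines (18 February 2006 to 11 September 2006), pushing the deadline to 11 December 2007.
Although a criminal prosecution ran from 4 October 2006 to 15 April 2007, the stated rules do not make that a tolling event, so it is disregarded.
Nothing else in the chronology tolls or restarts the period.
The 16 February 2008 filing falls after the 11 December 2007 deadline; the claim is time-barred.

TIME-BARRED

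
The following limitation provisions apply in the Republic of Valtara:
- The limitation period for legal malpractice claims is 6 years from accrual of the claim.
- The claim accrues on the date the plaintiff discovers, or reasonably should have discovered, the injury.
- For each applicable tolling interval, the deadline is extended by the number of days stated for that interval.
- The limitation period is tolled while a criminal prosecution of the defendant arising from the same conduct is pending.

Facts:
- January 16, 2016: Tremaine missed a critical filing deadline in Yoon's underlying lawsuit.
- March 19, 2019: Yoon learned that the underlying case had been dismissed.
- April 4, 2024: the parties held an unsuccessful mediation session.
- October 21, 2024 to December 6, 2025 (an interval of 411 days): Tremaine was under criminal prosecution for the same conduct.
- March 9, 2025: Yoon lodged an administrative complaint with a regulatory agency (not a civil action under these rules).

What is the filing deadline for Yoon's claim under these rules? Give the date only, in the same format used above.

Under the discovery rule, the claim accrued on March 19, 2019, when Yoon discovered the injury — not on the January 16, 2016 date of the underlying act.
6 years from March 19, 2019 is March 19, 2025.
Because the pending criminal prosecution ran from October 21, 2024 to December 6, 2025, the deadline is extended by 411 days to May 4, 2026.
The other events in the timeline have no effect on the limitation period under the stated rules.

May 4, 2026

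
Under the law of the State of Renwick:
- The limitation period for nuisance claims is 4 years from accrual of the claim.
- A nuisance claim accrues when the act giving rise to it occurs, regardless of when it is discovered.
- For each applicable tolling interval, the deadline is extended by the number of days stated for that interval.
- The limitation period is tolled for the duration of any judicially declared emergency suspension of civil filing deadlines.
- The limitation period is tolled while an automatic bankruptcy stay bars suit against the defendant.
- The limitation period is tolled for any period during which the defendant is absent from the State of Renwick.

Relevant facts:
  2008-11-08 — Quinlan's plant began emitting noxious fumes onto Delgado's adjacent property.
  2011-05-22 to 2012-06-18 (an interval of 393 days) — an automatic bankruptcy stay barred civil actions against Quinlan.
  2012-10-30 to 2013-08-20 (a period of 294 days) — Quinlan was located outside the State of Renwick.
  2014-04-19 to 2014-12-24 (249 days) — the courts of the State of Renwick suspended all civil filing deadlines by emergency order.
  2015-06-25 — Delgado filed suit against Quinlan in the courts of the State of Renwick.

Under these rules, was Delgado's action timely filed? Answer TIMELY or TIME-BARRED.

TIME-BARRED

The limitation period began to run on 2008-11-08.
4 years from 2008-11-08 is 2012-11-08.
Because the automatic bankruptcy stay ran from 2011-05-22 to 2012-06-18, the deadline is extended by 393 days to 2013-12-06.
The period was tolled for 294 days by the defendant's absence from the jurisdiction (2012-10-30 to 2013-08-20), pushing the deadline to 2014-09-26.
The emergency suspension of filing deadlines from 2014-04-19 to 2014-12-24 tolled the period for 249 days, extending the deadline to 2015-06-02.
Delgado filed on 2015-06-25, after the 2015-06-02 deadline, so the action is time-barred.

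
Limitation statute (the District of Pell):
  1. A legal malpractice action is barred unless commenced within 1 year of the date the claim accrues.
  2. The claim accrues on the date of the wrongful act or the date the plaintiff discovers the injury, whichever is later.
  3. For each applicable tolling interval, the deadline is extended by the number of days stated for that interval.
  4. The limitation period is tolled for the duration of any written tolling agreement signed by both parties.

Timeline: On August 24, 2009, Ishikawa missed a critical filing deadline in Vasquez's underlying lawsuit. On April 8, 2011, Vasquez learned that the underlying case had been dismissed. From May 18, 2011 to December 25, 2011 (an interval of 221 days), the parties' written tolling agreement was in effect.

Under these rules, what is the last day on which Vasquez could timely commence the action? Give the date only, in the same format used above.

November 15, 2012

Taking the later of the act (August 24, 2009) and discovery (April 8, 2011), the claim accrued on April 8, 2011.
1 year from April 8, 2011 is April 8, 2012.
The period was tolled for 221 days by the written tolling agreement (May 18, 2011 to December 25, 2011), pushing the deadline to November 15, 2012.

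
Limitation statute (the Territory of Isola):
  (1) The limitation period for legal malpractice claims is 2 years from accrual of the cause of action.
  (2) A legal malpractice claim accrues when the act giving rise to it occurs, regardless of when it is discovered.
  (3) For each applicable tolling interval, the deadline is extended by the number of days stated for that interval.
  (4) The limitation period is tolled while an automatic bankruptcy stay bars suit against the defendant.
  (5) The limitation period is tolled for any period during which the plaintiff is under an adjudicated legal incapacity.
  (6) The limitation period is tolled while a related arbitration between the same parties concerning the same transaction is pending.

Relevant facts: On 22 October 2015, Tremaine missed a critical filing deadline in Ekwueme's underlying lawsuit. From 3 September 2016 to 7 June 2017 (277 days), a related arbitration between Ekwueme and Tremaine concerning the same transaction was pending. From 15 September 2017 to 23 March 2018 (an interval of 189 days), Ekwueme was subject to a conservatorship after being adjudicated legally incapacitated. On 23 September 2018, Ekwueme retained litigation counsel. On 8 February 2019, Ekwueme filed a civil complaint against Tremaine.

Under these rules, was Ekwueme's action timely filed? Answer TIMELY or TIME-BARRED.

The limitation period began to run on 22 October 2015.
The untolled deadline — 2 years after 22 October 2015 — is 22 October 2017.
The pending related arbitration from 3 September 2016 to 7 June 2017 tolled the period for 277 days, extending the deadline to 26 July 2018.
The plaintiff's legal incapacity from 15 September 2017 to 23 March 2018 tolled the period for 189 days, extending the deadline to 31 January 2019.
Nothing else in the chronology tolls or restarts the period.
Ekwueme filed on 8 February 2019, after the 31 January 2019 deadline, so the action is time-barred.

TIME-BARRED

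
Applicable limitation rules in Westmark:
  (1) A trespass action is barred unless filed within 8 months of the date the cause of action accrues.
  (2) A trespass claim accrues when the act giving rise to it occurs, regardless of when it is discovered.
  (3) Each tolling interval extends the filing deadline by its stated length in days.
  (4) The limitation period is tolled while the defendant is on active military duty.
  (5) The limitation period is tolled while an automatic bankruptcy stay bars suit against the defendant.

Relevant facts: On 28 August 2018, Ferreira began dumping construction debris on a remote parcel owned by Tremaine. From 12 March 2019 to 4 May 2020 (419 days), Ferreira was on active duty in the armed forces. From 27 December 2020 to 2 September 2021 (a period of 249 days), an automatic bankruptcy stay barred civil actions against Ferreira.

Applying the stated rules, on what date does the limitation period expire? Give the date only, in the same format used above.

20 June 2020

The cause of action accrued on 28 August 2018, the date of the act.
8 months from 28 August 2018 is 28 April 2019.
Because the defendant's active military service ran from 12 March 2019 to 4 May 2020, the deadline is extended by 419 days to 20 June 2020.
The automatic bankruptcy stay from 27 December 2020 to 2 September 2021 began after the period had already run on 20 June 2020, so it has no tolling effect.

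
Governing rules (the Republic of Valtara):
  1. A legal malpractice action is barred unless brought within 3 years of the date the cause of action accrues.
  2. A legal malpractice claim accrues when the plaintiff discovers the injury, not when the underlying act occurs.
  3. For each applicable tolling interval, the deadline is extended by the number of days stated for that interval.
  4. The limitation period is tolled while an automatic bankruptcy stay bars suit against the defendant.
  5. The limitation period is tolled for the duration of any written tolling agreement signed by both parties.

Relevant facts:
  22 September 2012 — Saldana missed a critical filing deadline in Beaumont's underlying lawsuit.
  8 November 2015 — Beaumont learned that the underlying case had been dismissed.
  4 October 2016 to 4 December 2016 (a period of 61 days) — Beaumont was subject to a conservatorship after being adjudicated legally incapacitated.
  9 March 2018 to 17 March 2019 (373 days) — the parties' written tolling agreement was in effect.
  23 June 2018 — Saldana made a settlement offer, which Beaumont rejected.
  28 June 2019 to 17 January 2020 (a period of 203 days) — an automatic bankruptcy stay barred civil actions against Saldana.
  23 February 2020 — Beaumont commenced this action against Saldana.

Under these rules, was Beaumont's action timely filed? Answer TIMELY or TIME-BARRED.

TIMELY

Under the discovery rule, the claim accrued on 8 November 2015, when Beaumont discovered the injury — not on the 22 September 2012 date of the underlying act.
Adding the 3 years base period to 8 November 2015 gives a deadline of 8 November 2018, before any tolling.
The written tolling agreement from 9 March 2018 to 17 March 2019 tolled the period for 373 days, extending the deadline to 16 November 2019.
Because the automatic bankruptcy stay ran from 28 June 2019 to 17 January 2020, the deadline is extended by 203 days to 6 June 2020.
Although the plaintiff's incapacity ran from 4 October 2016 to 4 December 2016, the stated rules do not make that a tolling event, so it is disregarded.
None of the other events listed affects the running of the period under the stated rules.
The 23 February 2020 filing precedes the 6 June 2020 deadline; the claim is timely.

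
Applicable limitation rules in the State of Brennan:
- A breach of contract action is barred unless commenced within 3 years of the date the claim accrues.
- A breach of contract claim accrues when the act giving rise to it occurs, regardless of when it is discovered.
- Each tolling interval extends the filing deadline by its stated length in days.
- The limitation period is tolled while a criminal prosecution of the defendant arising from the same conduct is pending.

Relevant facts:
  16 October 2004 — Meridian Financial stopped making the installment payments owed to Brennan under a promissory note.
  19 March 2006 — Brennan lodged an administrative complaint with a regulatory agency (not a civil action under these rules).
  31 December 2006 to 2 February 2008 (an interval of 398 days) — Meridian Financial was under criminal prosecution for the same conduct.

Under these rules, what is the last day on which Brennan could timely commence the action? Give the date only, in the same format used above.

The claim accrued on 16 October 2004, when the wrongful act occurred.
3 years from 16 October 2004 is 16 October 2007.
The period was tolled for 398 days by the pending criminal prosecution (31 December 2006 to 2 February 2008), pushing the deadline to 17 November 2008.
The other events in the timeline have no effect on the limitation period under the stated rules.

17 November 2008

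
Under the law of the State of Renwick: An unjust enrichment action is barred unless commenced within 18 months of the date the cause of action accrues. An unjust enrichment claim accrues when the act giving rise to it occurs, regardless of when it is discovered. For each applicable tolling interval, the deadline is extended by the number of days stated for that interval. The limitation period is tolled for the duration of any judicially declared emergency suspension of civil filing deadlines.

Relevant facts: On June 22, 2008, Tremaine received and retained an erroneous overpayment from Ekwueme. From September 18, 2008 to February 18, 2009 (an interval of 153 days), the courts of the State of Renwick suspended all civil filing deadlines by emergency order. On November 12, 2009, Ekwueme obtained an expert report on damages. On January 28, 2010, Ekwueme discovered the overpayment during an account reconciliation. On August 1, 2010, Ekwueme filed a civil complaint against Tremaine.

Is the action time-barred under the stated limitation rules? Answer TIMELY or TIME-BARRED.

The claim accrued on June 22, 2008, when the wrongful act occurred; under the stated occurrence rule the January 28, 2010 discovery does not delay accrual.
18 months from June 22, 2008 is December 22, 2009.
Because the emergency suspension of filing deadlines ran from September 18, 2008 to February 18, 2009, the deadline is extended by 153 days to May 24, 2010.
Nothing else in the chronology tolls or restarts the period.
The August 1, 2010 filing falls after the May 24, 2010 deadline; the claim is time-barred.

TIME-BARRED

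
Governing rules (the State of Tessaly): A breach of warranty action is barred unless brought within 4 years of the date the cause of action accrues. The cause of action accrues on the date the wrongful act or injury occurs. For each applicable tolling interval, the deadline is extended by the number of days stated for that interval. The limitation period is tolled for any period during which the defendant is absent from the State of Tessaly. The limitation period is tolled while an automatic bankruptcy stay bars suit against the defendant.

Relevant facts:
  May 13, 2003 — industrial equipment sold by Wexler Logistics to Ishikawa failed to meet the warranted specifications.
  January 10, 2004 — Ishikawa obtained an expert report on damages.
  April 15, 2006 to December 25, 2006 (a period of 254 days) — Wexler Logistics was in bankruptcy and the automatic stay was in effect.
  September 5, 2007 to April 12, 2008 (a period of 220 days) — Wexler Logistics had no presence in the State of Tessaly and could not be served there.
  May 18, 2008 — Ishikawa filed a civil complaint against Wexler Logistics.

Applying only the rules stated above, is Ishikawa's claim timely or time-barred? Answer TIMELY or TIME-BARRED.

TIMELY

The cause of action accrued on May 13, 2003, the date of the act.
4 years from May 13, 2003 is May 13, 2007.
The automatic bankruptcy stay from April 15, 2006 to December 25, 2006 tolled the period for 254 days, extending the deadline to January 22, 2008.
Because the defendant's absence from the jurisdiction ran from September 5, 2007 to April 12, 2008, the deadline is extended by 220 days to August 29, 2008.
None of the other events listed affects the running of the period under the stated rules.
The May 18, 2008 filing precedes the August 29, 2008 deadline; the claim is timely.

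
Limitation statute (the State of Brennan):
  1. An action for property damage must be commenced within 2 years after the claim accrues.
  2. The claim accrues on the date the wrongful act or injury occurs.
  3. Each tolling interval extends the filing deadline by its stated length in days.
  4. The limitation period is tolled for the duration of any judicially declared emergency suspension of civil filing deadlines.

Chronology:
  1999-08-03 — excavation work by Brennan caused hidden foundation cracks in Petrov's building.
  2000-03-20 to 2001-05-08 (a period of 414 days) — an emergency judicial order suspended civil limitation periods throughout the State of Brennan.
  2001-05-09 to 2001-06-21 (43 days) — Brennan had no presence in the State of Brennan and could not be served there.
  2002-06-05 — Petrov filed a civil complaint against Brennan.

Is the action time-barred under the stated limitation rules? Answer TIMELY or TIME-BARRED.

TIMELY

The limitation period began to run on 1999-08-03.
The untolled deadline — 2 years after 1999-08-03 — is 2001-08-03.
Because the emergency suspension of filing deadlines ran from 2000-03-20 to 2001-05-08, the deadline is extended by 414 days to 2002-09-21.
Although the defendant's absence ran from 2001-05-09 to 2001-06-21, the stated rules do not make that a tolling event, so it is disregarded.
The 2002-06-05 filing precedes the 2002-09-21 deadline; the claim is timely.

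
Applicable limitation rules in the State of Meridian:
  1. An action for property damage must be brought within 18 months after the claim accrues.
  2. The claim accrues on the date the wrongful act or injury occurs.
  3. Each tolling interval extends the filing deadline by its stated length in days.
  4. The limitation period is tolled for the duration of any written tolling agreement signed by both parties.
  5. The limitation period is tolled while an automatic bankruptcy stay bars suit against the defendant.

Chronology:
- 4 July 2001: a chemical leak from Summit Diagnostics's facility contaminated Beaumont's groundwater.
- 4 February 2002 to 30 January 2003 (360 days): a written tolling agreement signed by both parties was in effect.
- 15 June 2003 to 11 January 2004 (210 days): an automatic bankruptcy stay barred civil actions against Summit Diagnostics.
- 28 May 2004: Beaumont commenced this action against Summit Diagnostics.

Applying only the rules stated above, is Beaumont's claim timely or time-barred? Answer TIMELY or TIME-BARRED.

The claim accrued on 4 July 2001, the date of the act.
The untolled deadline — 18 months after 4 July 2001 — is 4 January 2003.
The period was tolled for 360 days by the written tolling agreement (4 February 2002 to 30 January 2003), pushing the deadline to 30 December 2003.
Because the automatic bankruptcy stay ran from 15 June 2003 to 11 January 2004, the deadline is extended by 210 days to 27 July 2004.
The 28 May 2004 filing precedes the 27 July 2004 deadline; the claim is timely.

TIMELY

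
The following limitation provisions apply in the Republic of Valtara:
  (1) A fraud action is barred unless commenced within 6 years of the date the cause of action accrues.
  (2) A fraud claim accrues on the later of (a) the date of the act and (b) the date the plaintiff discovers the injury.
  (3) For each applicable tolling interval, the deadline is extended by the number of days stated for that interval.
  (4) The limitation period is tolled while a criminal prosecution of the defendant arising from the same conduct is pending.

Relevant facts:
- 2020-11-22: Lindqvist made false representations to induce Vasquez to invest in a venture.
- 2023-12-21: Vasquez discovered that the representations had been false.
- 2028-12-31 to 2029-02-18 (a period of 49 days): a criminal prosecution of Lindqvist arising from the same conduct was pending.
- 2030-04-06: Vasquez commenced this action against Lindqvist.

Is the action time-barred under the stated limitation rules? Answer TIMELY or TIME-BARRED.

The claim accrued on 2023-12-21 — the later of the 2020-11-22 act and the 2023-12-21 discovery.
The untolled deadline — 6 years after 2023-12-21 — is 2029-12-21.
The period was tolled for 49 days by the pending criminal prosecution (2028-12-31 to 2029-02-18), pushing the deadline to 2030-02-08.
Vasquez filed on 2030-04-06, after the 2030-02-08 deadline, so the action is time-barred.

TIME-BARRED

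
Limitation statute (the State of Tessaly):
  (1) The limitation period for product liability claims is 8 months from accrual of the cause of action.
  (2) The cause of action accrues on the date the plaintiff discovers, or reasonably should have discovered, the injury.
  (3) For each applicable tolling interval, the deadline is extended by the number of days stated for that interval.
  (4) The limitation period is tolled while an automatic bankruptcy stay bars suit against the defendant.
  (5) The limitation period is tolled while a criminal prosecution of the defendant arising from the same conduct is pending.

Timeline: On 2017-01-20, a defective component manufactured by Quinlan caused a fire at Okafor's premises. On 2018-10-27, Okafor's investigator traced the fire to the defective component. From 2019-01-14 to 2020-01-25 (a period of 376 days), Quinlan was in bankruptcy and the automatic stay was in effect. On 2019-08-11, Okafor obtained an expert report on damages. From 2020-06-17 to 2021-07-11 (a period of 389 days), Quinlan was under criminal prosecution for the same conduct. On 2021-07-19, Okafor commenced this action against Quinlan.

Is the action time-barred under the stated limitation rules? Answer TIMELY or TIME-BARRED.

Accrual is tied to discovery, so the period began on 2018-10-27 rather than on 2017-01-20 when the act occurred.
Adding the 8 months base period to 2018-10-27 gives a deadline of 2019-06-27, before any tolling.
The period was tolled for 376 days by the automatic bankruptcy stay (2019-01-14 to 2020-01-25), pushing the deadline to 2020-07-07.
The pending criminal prosecution from 2020-06-17 to 2021-07-11 tolled the period for 389 days, extending the deadline to 2021-07-31.
None of the other events listed affects the running of the period under the stated rules.
Filing on 2021-07-19 beat the 2021-07-31 deadline — the action is timely.

TIMELY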